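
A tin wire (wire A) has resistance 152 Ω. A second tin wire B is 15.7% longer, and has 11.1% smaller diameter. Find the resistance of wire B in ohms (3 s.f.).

R ∝ L/d², so R_B/R_A = (1 + 15.7/100) × (1 − 11.1/100)⁻²
= 1.157 × 1.265 = 1.464
R_B = 1.464 × 152 = 223 Ω

223 Ω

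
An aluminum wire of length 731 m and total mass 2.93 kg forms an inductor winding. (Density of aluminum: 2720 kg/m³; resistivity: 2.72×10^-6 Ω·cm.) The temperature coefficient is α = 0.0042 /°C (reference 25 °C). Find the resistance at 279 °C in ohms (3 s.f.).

ρ = 2.72×10^-6 Ω·cm = 2.72×10^-8 Ω·m
A = m/(density·L) = 2.93/(2720×731) = 1.4736e-06 m²
R = ρL/A = (2.72×10^-8)(731)/(1.4736e-06) = 13.49 Ω
R(279 °C) = 13.49 × (1 + 0.0042×254) = 27.9 Ω

27.9 Ω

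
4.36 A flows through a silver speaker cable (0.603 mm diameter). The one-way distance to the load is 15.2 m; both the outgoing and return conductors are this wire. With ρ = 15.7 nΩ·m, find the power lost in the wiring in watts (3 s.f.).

ρ = 15.7 nΩ·m = 1.57×10^-8 Ω·m
A = π(d/2)² = π(3.0150e-04 m)² = 2.856e-07 m²
Total conductor length (both ways) L = 2 × 15.2 = 30.4 m
R = ρL/A = (1.57×10^-8)(30.4)/(2.856e-07) = 1.671 Ω
P = I²R = (4.36)² × 1.671 = 31.8 W

31.8 W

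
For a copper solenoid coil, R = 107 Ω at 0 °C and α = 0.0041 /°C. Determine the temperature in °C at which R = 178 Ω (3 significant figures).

162 °C

R = R₀(1 + α(T − T₀)) ⇒ T = T₀ + (R/R₀ − 1)/α
T = 0 + (178/107 − 1)/0.0041 = 0 + (0.6636)/0.0041 = 162 °C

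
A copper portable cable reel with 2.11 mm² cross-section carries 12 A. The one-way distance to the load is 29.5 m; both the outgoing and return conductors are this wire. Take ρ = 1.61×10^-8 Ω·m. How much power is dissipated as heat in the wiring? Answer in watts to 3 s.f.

64.8 W

A = 2.11 mm² = 2.110e-06 m²
Total conductor length (both ways) L = 2 × 29.5 = 59 m
R = ρL/A = (1.61×10^-8)(59)/(2.110e-06) = 0.4502 Ω
P = I²R = (12)² × 0.4502 = 64.8 W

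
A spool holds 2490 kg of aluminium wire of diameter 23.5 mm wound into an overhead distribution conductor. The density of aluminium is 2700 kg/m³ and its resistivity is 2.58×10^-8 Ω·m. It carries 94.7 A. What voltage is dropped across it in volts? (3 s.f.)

12.0 V

A = π(d/2)² = π(1.1750e-02 m)² = 4.3374e-04 m²
L = m/(density·A) = 2490/(2700×4.3374e-04) = 2126 m
R = ρL/A = (2.58×10^-8)(2126)/(4.3374e-04) = 0.1265 Ω
V = IR = 94.7 × 0.1265 = 12.0 V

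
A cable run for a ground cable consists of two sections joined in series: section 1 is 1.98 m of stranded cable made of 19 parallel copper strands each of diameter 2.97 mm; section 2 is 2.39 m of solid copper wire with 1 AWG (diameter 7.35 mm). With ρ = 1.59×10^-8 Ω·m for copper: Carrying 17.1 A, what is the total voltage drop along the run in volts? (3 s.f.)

0.0194 V

Section 1: A_strand = π(1.4850e-03)² = 6.928e-06 m²; R₁ = ρL/(N·A_s) = (1.59×10^-8)(1.98)/(19×6.928e-06) = 2.392×10^-4 Ω
Section 2: A = π(7.35/2 mm)² = π(3.6750e-03 m)² = 4.243e-05 m²
R₂ = (1.59×10^-8)(2.39)/(4.243e-05) = 8.956×10^-4 Ω
R = R₁ + R₂ = 0.001135 Ω
V = IR = 17.1 × 0.001135 = 0.0194 V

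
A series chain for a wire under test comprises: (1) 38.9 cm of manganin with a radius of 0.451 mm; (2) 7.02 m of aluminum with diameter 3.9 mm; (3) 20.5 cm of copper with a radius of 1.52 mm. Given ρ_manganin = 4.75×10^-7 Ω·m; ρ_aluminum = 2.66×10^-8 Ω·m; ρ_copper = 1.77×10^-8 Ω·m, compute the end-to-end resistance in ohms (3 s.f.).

Seg 1: A = πr² = π(4.5100e-04 m)² = 6.390e-07 m²
R_1 = (4.75×10^-7)(0.389)/(6.390e-07) = 0.2892 Ω
Seg 2: A = π(d/2)² = π(1.9500e-03 m)² = 1.195e-05 m²
R_2 = (2.66×10^-8)(7.02)/(1.195e-05) = 0.01563 Ω
Seg 3: A = πr² = π(1.5200e-03 m)² = 7.258e-06 m²
R_3 = (1.77×10^-8)(0.205)/(7.258e-06) = 4.999×10^-4 Ω
R_total = R_1 + R_2 + R_3 = 0.305 Ω

0.305 Ω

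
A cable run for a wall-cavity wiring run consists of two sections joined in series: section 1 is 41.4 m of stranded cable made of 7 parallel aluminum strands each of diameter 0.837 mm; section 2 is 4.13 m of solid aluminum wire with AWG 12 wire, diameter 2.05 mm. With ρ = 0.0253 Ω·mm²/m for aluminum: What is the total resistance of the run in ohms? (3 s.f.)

ρ = 0.0253 Ω·mm²/m = 2.53×10^-8 Ω·m
Section 1: A_strand = π(4.1850e-04)² = 5.502e-07 m²; R₁ = ρL/(N·A_s) = (2.53×10^-8)(41.4)/(7×5.502e-07) = 0.2719 Ω
Section 2: A = π(2.05/2 mm)² = π(1.0250e-03 m)² = 3.301e-06 m²
R₂ = (2.53×10^-8)(4.13)/(3.301e-06) = 0.03166 Ω
R = R₁ + R₂ = 0.304 Ω

0.304 Ω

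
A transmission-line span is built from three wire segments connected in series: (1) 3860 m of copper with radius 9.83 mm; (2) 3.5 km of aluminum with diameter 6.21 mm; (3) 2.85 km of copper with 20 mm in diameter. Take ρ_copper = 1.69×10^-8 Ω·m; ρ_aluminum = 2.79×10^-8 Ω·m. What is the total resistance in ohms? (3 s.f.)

3.59 Ω

Seg 1: A = πr² = π(9.8300e-03 m)² = 3.036e-04 m²
R_1 = (1.69×10^-8)(3860)/(3.036e-04) = 0.2149 Ω
Seg 2: A = π(d/2)² = π(3.1050e-03 m)² = 3.029e-05 m²
R_2 = (2.79×10^-8)(3500)/(3.029e-05) = 3.224 Ω
Seg 3: A = π(d/2)² = π(1.0000e-02 m)² = 3.142e-04 m²
R_3 = (1.69×10^-8)(2850)/(3.142e-04) = 0.1533 Ω
R_total = R_1 + R_2 + R_3 = 3.59 Ω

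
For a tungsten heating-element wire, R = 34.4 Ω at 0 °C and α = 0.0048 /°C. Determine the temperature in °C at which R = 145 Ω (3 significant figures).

670 °C

R = R₀(1 + α(T − T₀)) ⇒ T = T₀ + (R/R₀ − 1)/α
T = 0 + (145/34.4 − 1)/0.0048 = 0 + (3.215)/0.0048 = 670 °C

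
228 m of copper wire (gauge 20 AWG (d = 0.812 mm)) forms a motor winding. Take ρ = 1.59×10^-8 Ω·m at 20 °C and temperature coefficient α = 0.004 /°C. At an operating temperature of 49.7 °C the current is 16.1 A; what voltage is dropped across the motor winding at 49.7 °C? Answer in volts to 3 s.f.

A = π(0.812/2 mm)² = π(4.0600e-04 m)² = 5.178e-07 m²
R₍20₎ = ρL/A = (1.59×10^-8)(228)/(5.178e-07) = 7.001 Ω
R₍49.7₎ = R₍20₎(1 + αΔT) = 7.001 × (1 + 0.004×29.7) = 7.832 Ω
V = IR = 16.1 × 7.832 = 126 V

126 V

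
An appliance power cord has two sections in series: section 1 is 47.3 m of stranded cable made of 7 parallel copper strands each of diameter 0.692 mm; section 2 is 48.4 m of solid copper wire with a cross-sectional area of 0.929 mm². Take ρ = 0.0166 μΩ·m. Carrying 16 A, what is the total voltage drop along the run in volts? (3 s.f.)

18.6 V

ρ = 0.0166 μΩ·m = 1.66×10^-8 Ω·m
Section 1: A_strand = π(3.4600e-04)² = 3.761e-07 m²; R₁ = ρL/(N·A_s) = (1.66×10^-8)(47.3)/(7×3.761e-07) = 0.2982 Ω
Section 2: A = 0.929 mm² = 9.290e-07 m²
R₂ = (1.66×10^-8)(48.4)/(9.290e-07) = 0.8648 Ω
R = R₁ + R₂ = 1.163 Ω
V = IR = 16 × 1.163 = 18.6 V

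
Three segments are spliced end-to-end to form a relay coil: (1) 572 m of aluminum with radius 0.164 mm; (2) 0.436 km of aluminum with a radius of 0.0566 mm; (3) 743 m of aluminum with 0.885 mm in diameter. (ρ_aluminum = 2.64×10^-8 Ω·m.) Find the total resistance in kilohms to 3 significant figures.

1.35 kΩ

Seg 1: A = πr² = π(1.6400e-04 m)² = 8.450e-08 m²
R_1 = (2.64×10^-8)(572)/(8.450e-08) = 178.7 Ω
Seg 2: A = πr² = π(5.6600e-05 m)² = 1.006e-08 m²
R_2 = (2.64×10^-8)(436)/(1.006e-08) = 1144 Ω
Seg 3: A = π(d/2)² = π(4.4250e-04 m)² = 6.151e-07 m²
R_3 = (2.64×10^-8)(743)/(6.151e-07) = 31.89 Ω
R_total = R_1 + R_2 + R_3 = 1.35 kΩ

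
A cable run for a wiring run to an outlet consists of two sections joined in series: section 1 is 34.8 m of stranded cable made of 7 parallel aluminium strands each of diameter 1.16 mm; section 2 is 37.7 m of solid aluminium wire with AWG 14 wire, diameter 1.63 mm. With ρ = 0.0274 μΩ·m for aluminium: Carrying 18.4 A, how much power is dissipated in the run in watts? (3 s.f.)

ρ = 0.0274 μΩ·m = 2.74×10^-8 Ω·m
Section 1: A_strand = π(5.8000e-04)² = 1.057e-06 m²; R₁ = ρL/(N·A_s) = (2.74×10^-8)(34.8)/(7×1.057e-06) = 0.1289 Ω
Section 2: A = π(1.63/2 mm)² = π(8.1500e-04 m)² = 2.087e-06 m²
R₂ = (2.74×10^-8)(37.7)/(2.087e-06) = 0.495 Ω
R = R₁ + R₂ = 0.6239 Ω
P = I²R = (18.4)² × 0.6239 = 211 W

211 W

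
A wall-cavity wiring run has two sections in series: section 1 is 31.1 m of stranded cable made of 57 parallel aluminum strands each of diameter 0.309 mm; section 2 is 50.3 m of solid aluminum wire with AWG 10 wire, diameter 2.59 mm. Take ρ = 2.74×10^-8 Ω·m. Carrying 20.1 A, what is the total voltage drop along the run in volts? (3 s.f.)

Section 1: A_strand = π(1.5450e-04)² = 7.499e-08 m²; R₁ = ρL/(N·A_s) = (2.74×10^-8)(31.1)/(57×7.499e-08) = 0.1994 Ω
Section 2: A = π(2.59/2 mm)² = π(1.2950e-03 m)² = 5.269e-06 m²
R₂ = (2.74×10^-8)(50.3)/(5.269e-06) = 0.2616 Ω
R = R₁ + R₂ = 0.461 Ω
V = IR = 20.1 × 0.461 = 9.27 V

9.27 V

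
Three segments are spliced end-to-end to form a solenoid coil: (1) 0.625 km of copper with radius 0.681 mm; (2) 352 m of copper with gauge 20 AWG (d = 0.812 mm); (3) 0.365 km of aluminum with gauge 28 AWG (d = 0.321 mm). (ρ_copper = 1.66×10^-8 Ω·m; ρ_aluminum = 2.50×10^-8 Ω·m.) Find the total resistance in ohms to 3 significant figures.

131 Ω

Seg 1: A = πr² = π(6.8100e-04 m)² = 1.457e-06 m²
R_1 = (1.66×10^-8)(625)/(1.457e-06) = 7.121 Ω
Seg 2: A = π(0.812/2 mm)² = π(4.0600e-04 m)² = 5.178e-07 m²
R_2 = (1.66×10^-8)(352)/(5.178e-07) = 11.28 Ω
Seg 3: A = π(0.321/2 mm)² = π(1.6050e-04 m)² = 8.093e-08 m²
R_3 = (2.50×10^-8)(365)/(8.093e-08) = 112.8 Ω
R_total = R_1 + R_2 + R_3 = 131 Ω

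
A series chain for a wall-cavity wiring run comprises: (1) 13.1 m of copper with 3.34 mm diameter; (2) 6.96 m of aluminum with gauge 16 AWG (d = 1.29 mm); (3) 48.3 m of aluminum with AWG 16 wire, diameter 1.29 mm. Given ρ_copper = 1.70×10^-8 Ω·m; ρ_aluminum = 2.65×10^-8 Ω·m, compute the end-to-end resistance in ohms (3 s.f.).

1.15 Ω

Seg 1: A = π(d/2)² = π(1.6700e-03 m)² = 8.762e-06 m²
R_1 = (1.70×10^-8)(13.1)/(8.762e-06) = 0.02542 Ω
Seg 2: A = π(1.29/2 mm)² = π(6.4500e-04 m)² = 1.307e-06 m²
R_2 = (2.65×10^-8)(6.96)/(1.307e-06) = 0.1411 Ω
Seg 3: A = π(1.29/2 mm)² = π(6.4500e-04 m)² = 1.307e-06 m²
R_3 = (2.65×10^-8)(48.3)/(1.307e-06) = 0.9793 Ω
R_total = R_1 + R_2 + R_3 = 1.15 Ω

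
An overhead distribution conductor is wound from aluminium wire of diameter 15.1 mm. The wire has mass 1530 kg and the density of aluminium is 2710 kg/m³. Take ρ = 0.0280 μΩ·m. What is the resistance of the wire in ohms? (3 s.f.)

ρ = 0.0280 μΩ·m = 2.80×10^-8 Ω·m
A = π(d/2)² = π(7.5500e-03 m)² = 1.7908e-04 m²
L = m/(density·A) = 1530/(2710×1.7908e-04) = 3153 m
R = ρL/A = (2.80×10^-8)(3153)/(1.7908e-04) = 0.493 Ω

0.493 Ω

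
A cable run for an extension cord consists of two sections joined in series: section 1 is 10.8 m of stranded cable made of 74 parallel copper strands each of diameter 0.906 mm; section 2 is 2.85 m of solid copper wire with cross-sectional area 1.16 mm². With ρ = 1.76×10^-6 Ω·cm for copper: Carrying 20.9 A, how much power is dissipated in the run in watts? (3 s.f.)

20.6 W

ρ = 1.76×10^-6 Ω·cm = 1.76×10^-8 Ω·m
Section 1: A_strand = π(4.5300e-04)² = 6.447e-07 m²; R₁ = ρL/(N·A_s) = (1.76×10^-8)(10.8)/(74×6.447e-07) = 0.003984 Ω
Section 2: A = 1.16 mm² = 1.160e-06 m²
R₂ = (1.76×10^-8)(2.85)/(1.160e-06) = 0.04324 Ω
R = R₁ + R₂ = 0.04723 Ω
P = I²R = (20.9)² × 0.04723 = 20.6 W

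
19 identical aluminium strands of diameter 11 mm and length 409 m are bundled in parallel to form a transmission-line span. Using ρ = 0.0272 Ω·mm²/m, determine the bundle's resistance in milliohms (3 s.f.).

6.16 mΩ

ρ = 0.0272 Ω·mm²/m = 2.72×10^-8 Ω·m
A_strand = π(5.5000e-03 m)² = 9.503e-05 m²
R_strand = ρL/A = (2.72×10^-8)(409)/(9.503e-05) = 0.1171 Ω
R_total = R_strand/N = 0.1171/19 = 6.16 mΩ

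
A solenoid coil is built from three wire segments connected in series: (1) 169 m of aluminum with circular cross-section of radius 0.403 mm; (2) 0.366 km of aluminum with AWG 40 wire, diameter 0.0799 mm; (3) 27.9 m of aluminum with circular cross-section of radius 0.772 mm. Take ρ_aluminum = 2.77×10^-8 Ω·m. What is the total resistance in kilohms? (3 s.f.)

Seg 1: A = πr² = π(4.0300e-04 m)² = 5.102e-07 m²
R_1 = (2.77×10^-8)(169)/(5.102e-07) = 9.175 Ω
Seg 2: A = π(0.0799/2 mm)² = π(3.9950e-05 m)² = 5.014e-09 m²
R_2 = (2.77×10^-8)(366)/(5.014e-09) = 2022 Ω
Seg 3: A = πr² = π(7.7200e-04 m)² = 1.872e-06 m²
R_3 = (2.77×10^-8)(27.9)/(1.872e-06) = 0.4128 Ω
R_total = R_1 + R_2 + R_3 = 2.03 kΩ

2.03 kΩ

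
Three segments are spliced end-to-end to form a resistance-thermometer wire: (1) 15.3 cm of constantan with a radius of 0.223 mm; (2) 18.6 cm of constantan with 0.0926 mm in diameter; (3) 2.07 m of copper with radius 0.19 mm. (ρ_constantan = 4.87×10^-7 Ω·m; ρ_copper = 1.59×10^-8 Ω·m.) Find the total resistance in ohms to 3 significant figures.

14.2 Ω

Seg 1: A = πr² = π(2.2300e-04 m)² = 1.562e-07 m²
R_1 = (4.87×10^-7)(0.153)/(1.562e-07) = 0.4769 Ω
Seg 2: A = π(d/2)² = π(4.6300e-05 m)² = 6.735e-09 m²
R_2 = (4.87×10^-7)(0.186)/(6.735e-09) = 13.45 Ω
Seg 3: A = πr² = π(1.9000e-04 m)² = 1.134e-07 m²
R_3 = (1.59×10^-8)(2.07)/(1.134e-07) = 0.2902 Ω
R_total = R_1 + R_2 + R_3 = 14.2 Ω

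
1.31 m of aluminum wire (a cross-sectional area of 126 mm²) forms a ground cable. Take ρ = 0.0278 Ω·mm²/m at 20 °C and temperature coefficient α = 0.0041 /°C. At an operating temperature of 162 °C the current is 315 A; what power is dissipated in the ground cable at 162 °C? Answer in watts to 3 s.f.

ρ = 0.0278 Ω·mm²/m = 2.78×10^-8 Ω·m
A = 126 mm² = 1.260e-04 m²
R₍20₎ = ρL/A = (2.78×10^-8)(1.31)/(1.260e-04) = 2.890×10^-4 Ω
R₍162₎ = R₍20₎(1 + αΔT) = 2.890×10^-4 × (1 + 0.0041×142) = 4.573×10^-4 Ω
P = I²R = (315)² × 4.573×10^-4 = 45.4 W

45.4 W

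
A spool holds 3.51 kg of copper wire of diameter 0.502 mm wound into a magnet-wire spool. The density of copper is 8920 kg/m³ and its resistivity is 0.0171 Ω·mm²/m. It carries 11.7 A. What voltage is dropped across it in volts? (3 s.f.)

ρ = 0.0171 Ω·mm²/m = 1.71×10^-8 Ω·m
A = π(d/2)² = π(2.5100e-04 m)² = 1.9792e-07 m²
L = m/(density·A) = 3.51/(8920×1.9792e-07) = 1988 m
R = ρL/A = (1.71×10^-8)(1988)/(1.9792e-07) = 171.8 Ω
V = IR = 11.7 × 171.8 = 2010 V

2010 V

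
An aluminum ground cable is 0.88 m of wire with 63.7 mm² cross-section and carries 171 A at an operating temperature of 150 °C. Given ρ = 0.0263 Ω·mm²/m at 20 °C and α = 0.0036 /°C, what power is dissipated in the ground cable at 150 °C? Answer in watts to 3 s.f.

ρ = 0.0263 Ω·mm²/m = 2.63×10^-8 Ω·m
A = 63.7 mm² = 6.370e-05 m²
R₍20₎ = ρL/A = (2.63×10^-8)(0.88)/(6.370e-05) = 3.633×10^-4 Ω
R₍150₎ = R₍20₎(1 + αΔT) = 3.633×10^-4 × (1 + 0.0036×130) = 5.334×10^-4 Ω
P = I²R = (171)² × 5.334×10^-4 = 15.6 W

15.6 W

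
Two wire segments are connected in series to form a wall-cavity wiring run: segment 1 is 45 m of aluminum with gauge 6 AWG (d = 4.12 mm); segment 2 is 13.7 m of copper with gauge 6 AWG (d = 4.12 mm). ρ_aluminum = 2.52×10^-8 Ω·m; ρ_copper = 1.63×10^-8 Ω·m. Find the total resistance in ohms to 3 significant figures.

0.102 Ω

Segment 1: A = π(4.12/2 mm)² = π(2.0600e-03 m)² = 1.333e-05 m²
R₁ = ρL/A = (2.52×10^-8)(45)/(1.333e-05) = 0.08506 Ω
R₂ = (1.63×10^-8)(13.7)/(1.333e-05) = 0.01675 Ω
R = R₁ + R₂ = 0.102 Ω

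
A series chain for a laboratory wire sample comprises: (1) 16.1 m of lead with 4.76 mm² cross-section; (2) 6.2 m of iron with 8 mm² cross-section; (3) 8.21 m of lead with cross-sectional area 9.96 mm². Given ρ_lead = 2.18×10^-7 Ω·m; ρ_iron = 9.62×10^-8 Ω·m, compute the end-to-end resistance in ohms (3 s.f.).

0.992 Ω

Seg 1: A = 4.76 mm² = 4.760e-06 m²
R_1 = (2.18×10^-7)(16.1)/(4.760e-06) = 0.7374 Ω
Seg 2: A = 8 mm² = 8.000e-06 m²
R_2 = (9.62×10^-8)(6.2)/(8.000e-06) = 0.07456 Ω
Seg 3: A = 9.96 mm² = 9.960e-06 m²
R_3 = (2.18×10^-7)(8.21)/(9.960e-06) = 0.1797 Ω
R_total = R_1 + R_2 + R_3 = 0.992 Ω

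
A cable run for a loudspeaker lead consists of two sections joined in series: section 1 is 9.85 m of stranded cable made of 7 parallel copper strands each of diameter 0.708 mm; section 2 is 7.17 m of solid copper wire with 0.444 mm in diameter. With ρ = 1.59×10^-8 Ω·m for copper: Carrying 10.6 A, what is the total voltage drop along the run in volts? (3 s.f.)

8.41 V

Section 1: A_strand = π(3.5400e-04)² = 3.937e-07 m²; R₁ = ρL/(N·A_s) = (1.59×10^-8)(9.85)/(7×3.937e-07) = 0.05683 Ω
Section 2: A = π(d/2)² = π(2.2200e-04 m)² = 1.548e-07 m²
R₂ = (1.59×10^-8)(7.17)/(1.548e-07) = 0.7363 Ω
R = R₁ + R₂ = 0.7931 Ω
V = IR = 10.6 × 0.7931 = 8.41 V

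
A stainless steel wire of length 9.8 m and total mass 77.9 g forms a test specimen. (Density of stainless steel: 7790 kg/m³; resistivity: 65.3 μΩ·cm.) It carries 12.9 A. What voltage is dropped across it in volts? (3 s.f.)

80.9 V

ρ = 65.3 μΩ·cm = 6.53×10^-7 Ω·m
A = m/(density·L) = 0.0779/(7790×9.8) = 1.0204e-06 m²
R = ρL/A = (6.53×10^-7)(9.8)/(1.0204e-06) = 6.271 Ω
V = IR = 12.9 × 6.271 = 80.9 V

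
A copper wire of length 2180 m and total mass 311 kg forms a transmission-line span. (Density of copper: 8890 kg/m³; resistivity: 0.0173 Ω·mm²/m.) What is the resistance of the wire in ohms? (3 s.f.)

2.35 Ω

ρ = 0.0173 Ω·mm²/m = 1.73×10^-8 Ω·m
A = m/(density·L) = 311/(8890×2180) = 1.6047e-05 m²
R = ρL/A = (1.73×10^-8)(2180)/(1.6047e-05) = 2.35 Ω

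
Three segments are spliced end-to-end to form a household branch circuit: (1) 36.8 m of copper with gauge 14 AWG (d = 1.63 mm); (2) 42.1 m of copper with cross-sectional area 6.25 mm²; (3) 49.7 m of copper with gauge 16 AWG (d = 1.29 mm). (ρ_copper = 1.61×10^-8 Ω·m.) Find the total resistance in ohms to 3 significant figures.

1.00 Ω

Seg 1: A = π(1.63/2 mm)² = π(8.1500e-04 m)² = 2.087e-06 m²
R_1 = (1.61×10^-8)(36.8)/(2.087e-06) = 0.2839 Ω
Seg 2: A = 6.25 mm² = 6.250e-06 m²
R_2 = (1.61×10^-8)(42.1)/(6.250e-06) = 0.1084 Ω
Seg 3: A = π(1.29/2 mm)² = π(6.4500e-04 m)² = 1.307e-06 m²
R_3 = (1.61×10^-8)(49.7)/(1.307e-06) = 0.6122 Ω
R_total = R_1 + R_2 + R_3 = 1.00 Ω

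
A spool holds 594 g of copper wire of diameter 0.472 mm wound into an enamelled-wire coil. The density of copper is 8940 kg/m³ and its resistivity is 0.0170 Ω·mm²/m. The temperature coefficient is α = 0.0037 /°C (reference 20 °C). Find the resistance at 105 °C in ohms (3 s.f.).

ρ = 0.0170 Ω·mm²/m = 1.70×10^-8 Ω·m
A = π(d/2)² = π(2.3600e-04 m)² = 1.7497e-07 m²
L = m/(density·A) = 0.594/(8940×1.7497e-07) = 379.7 m
R = ρL/A = (1.70×10^-8)(379.7)/(1.7497e-07) = 36.89 Ω
R(105 °C) = 36.89 × (1 + 0.0037×85) = 48.5 Ω

48.5 Ω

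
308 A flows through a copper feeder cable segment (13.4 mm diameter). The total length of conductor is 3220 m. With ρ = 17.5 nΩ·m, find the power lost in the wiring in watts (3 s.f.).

37900 W

ρ = 17.5 nΩ·m = 1.75×10^-8 Ω·m
A = π(d/2)² = π(6.7000e-03 m)² = 1.410e-04 m²
R = ρL/A = (1.75×10^-8)(3220)/(1.410e-04) = 0.3996 Ω
P = I²R = (308)² × 0.3996 = 37900 W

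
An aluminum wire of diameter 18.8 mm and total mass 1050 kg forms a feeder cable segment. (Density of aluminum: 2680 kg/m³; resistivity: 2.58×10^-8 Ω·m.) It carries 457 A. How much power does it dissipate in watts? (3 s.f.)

A = π(d/2)² = π(9.4000e-03 m)² = 2.7759e-04 m²
L = m/(density·A) = 1050/(2680×2.7759e-04) = 1411 m
R = ρL/A = (2.58×10^-8)(1411)/(2.7759e-04) = 0.1312 Ω
P = I²R = (457)² × 0.1312 = 27400 W

27400 W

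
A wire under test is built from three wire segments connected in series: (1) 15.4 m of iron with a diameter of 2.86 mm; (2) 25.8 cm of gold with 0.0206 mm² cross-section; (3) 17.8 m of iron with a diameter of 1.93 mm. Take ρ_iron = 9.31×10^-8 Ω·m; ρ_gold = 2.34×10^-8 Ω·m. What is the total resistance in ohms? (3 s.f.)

1.08 Ω

Seg 1: A = π(d/2)² = π(1.4300e-03 m)² = 6.424e-06 m²
R_1 = (9.31×10^-8)(15.4)/(6.424e-06) = 0.2232 Ω
Seg 2: A = 0.0206 mm² = 2.060e-08 m²
R_2 = (2.34×10^-8)(0.258)/(2.060e-08) = 0.2931 Ω
Seg 3: A = π(d/2)² = π(9.6500e-04 m)² = 2.926e-06 m²
R_3 = (9.31×10^-8)(17.8)/(2.926e-06) = 0.5665 Ω
R_total = R_1 + R_2 + R_3 = 1.08 Ω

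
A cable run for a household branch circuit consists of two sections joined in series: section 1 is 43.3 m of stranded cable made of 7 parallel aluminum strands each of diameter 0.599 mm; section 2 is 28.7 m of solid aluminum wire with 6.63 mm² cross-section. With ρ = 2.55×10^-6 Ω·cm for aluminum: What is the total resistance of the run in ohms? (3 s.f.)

0.670 Ω

ρ = 2.55×10^-6 Ω·cm = 2.55×10^-8 Ω·m
Section 1: A_strand = π(2.9950e-04)² = 2.818e-07 m²; R₁ = ρL/(N·A_s) = (2.55×10^-8)(43.3)/(7×2.818e-07) = 0.5597 Ω
Section 2: A = 6.63 mm² = 6.630e-06 m²
R₂ = (2.55×10^-8)(28.7)/(6.630e-06) = 0.1104 Ω
R = R₁ + R₂ = 0.670 Ω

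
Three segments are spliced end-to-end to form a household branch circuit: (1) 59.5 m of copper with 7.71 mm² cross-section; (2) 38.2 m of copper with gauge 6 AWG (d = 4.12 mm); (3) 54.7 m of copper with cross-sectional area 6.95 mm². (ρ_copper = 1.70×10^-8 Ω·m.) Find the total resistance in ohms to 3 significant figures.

0.314 Ω

Seg 1: A = 7.71 mm² = 7.710e-06 m²
R_1 = (1.70×10^-8)(59.5)/(7.710e-06) = 0.1312 Ω
Seg 2: A = π(4.12/2 mm)² = π(2.0600e-03 m)² = 1.333e-05 m²
R_2 = (1.70×10^-8)(38.2)/(1.333e-05) = 0.04871 Ω
Seg 3: A = 6.95 mm² = 6.950e-06 m²
R_3 = (1.70×10^-8)(54.7)/(6.950e-06) = 0.1338 Ω
R_total = R_1 + R_2 + R_3 = 0.314 Ω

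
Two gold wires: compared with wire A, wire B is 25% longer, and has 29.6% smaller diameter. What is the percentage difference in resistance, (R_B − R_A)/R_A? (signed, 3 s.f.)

152%

R ∝ L/d², so R_B/R_A = (1 + 25/100) × (1 − 29.6/100)⁻²
= 1.25 × 2.018 = 2.522
(R_B − R_A)/R_A = 2.522 − 1 = 152%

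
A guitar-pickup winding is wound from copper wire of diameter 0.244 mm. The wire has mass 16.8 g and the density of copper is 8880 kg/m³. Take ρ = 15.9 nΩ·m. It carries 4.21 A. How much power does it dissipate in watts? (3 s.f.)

244 W

ρ = 15.9 nΩ·m = 1.59×10^-8 Ω·m
A = π(d/2)² = π(1.2200e-04 m)² = 4.6759e-08 m²
L = m/(density·A) = 0.0168/(8880×4.6759e-08) = 40.46 m
R = ρL/A = (1.59×10^-8)(40.46)/(4.6759e-08) = 13.76 Ω
P = I²R = (4.21)² × 13.76 = 244 W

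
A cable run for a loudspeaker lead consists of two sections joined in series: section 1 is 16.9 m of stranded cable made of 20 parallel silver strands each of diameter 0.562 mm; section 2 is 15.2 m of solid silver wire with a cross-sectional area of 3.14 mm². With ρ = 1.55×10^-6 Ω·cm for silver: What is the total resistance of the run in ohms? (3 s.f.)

0.128 Ω

ρ = 1.55×10^-6 Ω·cm = 1.55×10^-8 Ω·m
Section 1: A_strand = π(2.8100e-04)² = 2.481e-07 m²; R₁ = ρL/(N·A_s) = (1.55×10^-8)(16.9)/(20×2.481e-07) = 0.0528 Ω
Section 2: A = 3.14 mm² = 3.140e-06 m²
R₂ = (1.55×10^-8)(15.2)/(3.140e-06) = 0.07503 Ω
R = R₁ + R₂ = 0.128 Ω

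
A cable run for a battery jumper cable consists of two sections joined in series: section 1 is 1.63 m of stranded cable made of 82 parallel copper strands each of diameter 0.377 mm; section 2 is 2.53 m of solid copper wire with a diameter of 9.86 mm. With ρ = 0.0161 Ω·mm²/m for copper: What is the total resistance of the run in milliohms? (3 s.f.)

3.40 mΩ

ρ = 0.0161 Ω·mm²/m = 1.61×10^-8 Ω·m
Section 1: A_strand = π(1.8850e-04)² = 1.116e-07 m²; R₁ = ρL/(N·A_s) = (1.61×10^-8)(1.63)/(82×1.116e-07) = 0.002867 Ω
Section 2: A = π(d/2)² = π(4.9300e-03 m)² = 7.636e-05 m²
R₂ = (1.61×10^-8)(2.53)/(7.636e-05) = 5.335×10^-4 Ω
R = R₁ + R₂ = 3.40 mΩ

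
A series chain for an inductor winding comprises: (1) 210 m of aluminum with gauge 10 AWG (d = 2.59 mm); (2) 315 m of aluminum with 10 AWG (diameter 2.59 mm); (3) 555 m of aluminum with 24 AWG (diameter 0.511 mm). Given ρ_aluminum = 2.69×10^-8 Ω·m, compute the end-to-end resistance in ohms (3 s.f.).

75.5 Ω

Seg 1: A = π(2.59/2 mm)² = π(1.2950e-03 m)² = 5.269e-06 m²
R_1 = (2.69×10^-8)(210)/(5.269e-06) = 1.072 Ω
Seg 2: A = π(2.59/2 mm)² = π(1.2950e-03 m)² = 5.269e-06 m²
R_2 = (2.69×10^-8)(315)/(5.269e-06) = 1.608 Ω
Seg 3: A = π(0.511/2 mm)² = π(2.5550e-04 m)² = 2.051e-07 m²
R_3 = (2.69×10^-8)(555)/(2.051e-07) = 72.8 Ω
R_total = R_1 + R_2 + R_3 = 75.5 Ω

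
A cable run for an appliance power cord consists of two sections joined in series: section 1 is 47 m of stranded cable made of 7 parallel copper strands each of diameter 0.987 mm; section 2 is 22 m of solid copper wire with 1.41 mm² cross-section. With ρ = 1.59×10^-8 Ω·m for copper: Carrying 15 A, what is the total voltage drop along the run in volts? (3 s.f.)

Section 1: A_strand = π(4.9350e-04)² = 7.651e-07 m²; R₁ = ρL/(N·A_s) = (1.59×10^-8)(47)/(7×7.651e-07) = 0.1395 Ω
Section 2: A = 1.41 mm² = 1.410e-06 m²
R₂ = (1.59×10^-8)(22)/(1.410e-06) = 0.2481 Ω
R = R₁ + R₂ = 0.3876 Ω
V = IR = 15 × 0.3876 = 5.81 V

5.81 V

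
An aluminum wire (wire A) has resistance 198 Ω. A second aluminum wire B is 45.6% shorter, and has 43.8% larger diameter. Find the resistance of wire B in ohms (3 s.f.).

R ∝ L/d², so R_B/R_A = (1 − 45.6/100) × (1 + 43.8/100)⁻²
= 0.544 × 0.4836 = 0.2631
R_B = 0.2631 × 198 = 52.1 Ω

52.1 Ω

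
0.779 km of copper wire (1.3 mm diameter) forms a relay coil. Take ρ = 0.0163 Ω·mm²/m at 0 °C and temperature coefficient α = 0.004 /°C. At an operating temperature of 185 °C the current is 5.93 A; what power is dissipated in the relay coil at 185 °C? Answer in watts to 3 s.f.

585 W

ρ = 0.0163 Ω·mm²/m = 1.63×10^-8 Ω·m
A = π(d/2)² = π(6.5000e-04 m)² = 1.327e-06 m²
R₍0₎ = ρL/A = (1.63×10^-8)(779)/(1.327e-06) = 9.566 Ω
R₍185₎ = R₍0₎(1 + αΔT) = 9.566 × (1 + 0.004×185) = 16.65 Ω
P = I²R = (5.93)² × 16.65 = 585 W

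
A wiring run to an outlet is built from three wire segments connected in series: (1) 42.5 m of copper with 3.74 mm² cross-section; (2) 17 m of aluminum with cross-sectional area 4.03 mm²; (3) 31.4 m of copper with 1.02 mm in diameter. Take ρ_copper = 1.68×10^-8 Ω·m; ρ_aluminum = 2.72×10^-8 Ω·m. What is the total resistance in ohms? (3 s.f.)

0.951 Ω

Seg 1: A = 3.74 mm² = 3.740e-06 m²
R_1 = (1.68×10^-8)(42.5)/(3.740e-06) = 0.1909 Ω
Seg 2: A = 4.03 mm² = 4.030e-06 m²
R_2 = (2.72×10^-8)(17)/(4.030e-06) = 0.1147 Ω
Seg 3: A = π(d/2)² = π(5.1000e-04 m)² = 8.171e-07 m²
R_3 = (1.68×10^-8)(31.4)/(8.171e-07) = 0.6456 Ω
R_total = R_1 + R_2 + R_3 = 0.951 Ω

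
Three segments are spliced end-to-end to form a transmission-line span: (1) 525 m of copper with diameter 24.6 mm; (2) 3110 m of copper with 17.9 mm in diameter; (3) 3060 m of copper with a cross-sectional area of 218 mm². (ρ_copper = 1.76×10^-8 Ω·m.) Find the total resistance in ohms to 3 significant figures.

Seg 1: A = π(d/2)² = π(1.2300e-02 m)² = 4.753e-04 m²
R_1 = (1.76×10^-8)(525)/(4.753e-04) = 0.01944 Ω
Seg 2: A = π(d/2)² = π(8.9500e-03 m)² = 2.516e-04 m²
R_2 = (1.76×10^-8)(3110)/(2.516e-04) = 0.2175 Ω
Seg 3: A = 218 mm² = 2.180e-04 m²
R_3 = (1.76×10^-8)(3060)/(2.180e-04) = 0.247 Ω
R_total = R_1 + R_2 + R_3 = 0.484 Ω

0.484 Ω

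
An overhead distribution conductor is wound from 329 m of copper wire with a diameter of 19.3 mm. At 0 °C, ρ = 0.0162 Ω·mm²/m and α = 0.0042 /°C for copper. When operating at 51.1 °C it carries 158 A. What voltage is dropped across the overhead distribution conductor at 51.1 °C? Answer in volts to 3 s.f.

3.50 V

ρ = 0.0162 Ω·mm²/m = 1.62×10^-8 Ω·m
A = π(d/2)² = π(9.6500e-03 m)² = 2.926e-04 m²
R₍0₎ = ρL/A = (1.62×10^-8)(329)/(2.926e-04) = 0.01822 Ω
R₍51.1₎ = R₍0₎(1 + αΔT) = 0.01822 × (1 + 0.0042×51.1) = 0.02213 Ω
V = IR = 158 × 0.02213 = 3.50 V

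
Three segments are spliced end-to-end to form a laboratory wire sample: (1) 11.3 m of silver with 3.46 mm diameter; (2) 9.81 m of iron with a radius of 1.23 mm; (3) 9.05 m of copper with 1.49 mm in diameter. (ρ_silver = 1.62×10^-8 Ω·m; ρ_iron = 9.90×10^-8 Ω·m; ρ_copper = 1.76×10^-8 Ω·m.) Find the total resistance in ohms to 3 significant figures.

Seg 1: A = π(d/2)² = π(1.7300e-03 m)² = 9.402e-06 m²
R_1 = (1.62×10^-8)(11.3)/(9.402e-06) = 0.01947 Ω
Seg 2: A = πr² = π(1.2300e-03 m)² = 4.753e-06 m²
R_2 = (9.90×10^-8)(9.81)/(4.753e-06) = 0.2043 Ω
Seg 3: A = π(d/2)² = π(7.4500e-04 m)² = 1.744e-06 m²
R_3 = (1.76×10^-8)(9.05)/(1.744e-06) = 0.09135 Ω
R_total = R_1 + R_2 + R_3 = 0.315 Ω

0.315 Ω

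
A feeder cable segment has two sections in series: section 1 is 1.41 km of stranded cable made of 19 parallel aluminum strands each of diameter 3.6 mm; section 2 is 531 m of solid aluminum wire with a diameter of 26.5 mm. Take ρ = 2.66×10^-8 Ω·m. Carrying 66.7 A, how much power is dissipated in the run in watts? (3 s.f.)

977 W

Section 1: A_strand = π(1.8000e-03)² = 1.018e-05 m²; R₁ = ρL/(N·A_s) = (2.66×10^-8)(1410)/(19×1.018e-05) = 0.1939 Ω
Section 2: A = π(d/2)² = π(1.3250e-02 m)² = 5.515e-04 m²
R₂ = (2.66×10^-8)(531)/(5.515e-04) = 0.02561 Ω
R = R₁ + R₂ = 0.2195 Ω
P = I²R = (66.7)² × 0.2195 = 977 W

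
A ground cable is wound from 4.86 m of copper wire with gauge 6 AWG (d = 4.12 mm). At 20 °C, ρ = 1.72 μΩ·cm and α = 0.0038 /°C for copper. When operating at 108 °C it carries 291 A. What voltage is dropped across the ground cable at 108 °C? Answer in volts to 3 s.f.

2.43 V

ρ = 1.72 μΩ·cm = 1.72×10^-8 Ω·m
A = π(4.12/2 mm)² = π(2.0600e-03 m)² = 1.333e-05 m²
R₍20₎ = ρL/A = (1.72×10^-8)(4.86)/(1.333e-05) = 0.00627 Ω
R₍108₎ = R₍20₎(1 + αΔT) = 0.00627 × (1 + 0.0038×88) = 0.008367 Ω
V = IR = 291 × 0.008367 = 2.43 V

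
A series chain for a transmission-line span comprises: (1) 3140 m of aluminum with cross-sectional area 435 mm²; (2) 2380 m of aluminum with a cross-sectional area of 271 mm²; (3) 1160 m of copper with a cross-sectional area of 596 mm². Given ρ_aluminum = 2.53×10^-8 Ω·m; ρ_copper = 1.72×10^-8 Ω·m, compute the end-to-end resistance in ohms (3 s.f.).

Seg 1: A = 435 mm² = 4.350e-04 m²
R_1 = (2.53×10^-8)(3140)/(4.350e-04) = 0.1826 Ω
Seg 2: A = 271 mm² = 2.710e-04 m²
R_2 = (2.53×10^-8)(2380)/(2.710e-04) = 0.2222 Ω
Seg 3: A = 596 mm² = 5.960e-04 m²
R_3 = (1.72×10^-8)(1160)/(5.960e-04) = 0.03348 Ω
R_total = R_1 + R_2 + R_3 = 0.438 Ω

0.438 Ω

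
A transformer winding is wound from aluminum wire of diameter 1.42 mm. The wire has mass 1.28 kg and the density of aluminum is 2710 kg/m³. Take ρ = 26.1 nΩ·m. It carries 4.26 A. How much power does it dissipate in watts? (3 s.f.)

89.2 W

ρ = 26.1 nΩ·m = 2.61×10^-8 Ω·m
A = π(d/2)² = π(7.1000e-04 m)² = 1.5837e-06 m²
L = m/(density·A) = 1.28/(2710×1.5837e-06) = 298.2 m
R = ρL/A = (2.61×10^-8)(298.2)/(1.5837e-06) = 4.915 Ω
P = I²R = (4.26)² × 4.915 = 89.2 W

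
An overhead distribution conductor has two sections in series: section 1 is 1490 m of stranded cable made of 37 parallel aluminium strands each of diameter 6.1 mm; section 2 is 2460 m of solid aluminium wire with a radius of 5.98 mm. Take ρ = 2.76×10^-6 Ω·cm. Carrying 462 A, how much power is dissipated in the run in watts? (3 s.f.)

ρ = 2.76×10^-6 Ω·cm = 2.76×10^-8 Ω·m
Section 1: A_strand = π(3.0500e-03)² = 2.922e-05 m²; R₁ = ρL/(N·A_s) = (2.76×10^-8)(1490)/(37×2.922e-05) = 0.03803 Ω
Section 2: A = πr² = π(5.9800e-03 m)² = 1.123e-04 m²
R₂ = (2.76×10^-8)(2460)/(1.123e-04) = 0.6044 Ω
R = R₁ + R₂ = 0.6424 Ω
P = I²R = (462)² × 0.6424 = 1.37×10^5 W

1.37×10^5 W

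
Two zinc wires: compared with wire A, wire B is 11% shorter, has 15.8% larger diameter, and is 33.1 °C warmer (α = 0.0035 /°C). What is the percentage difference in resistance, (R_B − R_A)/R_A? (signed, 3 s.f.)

R ∝ ρL/d² with ρ ∝ (1+αΔT), so R_B/R_A = (1 − 11/100) × (1 + 15.8/100)⁻² × (1 + 0.0035×33.1)
= 0.89 × 0.7457 × 1.116 = 0.7406
(R_B − R_A)/R_A = 0.7406 − 1 = -25.9%

-25.9%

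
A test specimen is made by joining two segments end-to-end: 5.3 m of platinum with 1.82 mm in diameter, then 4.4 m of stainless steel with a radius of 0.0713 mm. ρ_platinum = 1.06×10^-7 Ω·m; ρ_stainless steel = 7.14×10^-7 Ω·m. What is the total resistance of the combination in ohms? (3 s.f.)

197 Ω

Segment 1: A = π(d/2)² = π(9.1000e-04 m)² = 2.602e-06 m²
R₁ = ρL/A = (1.06×10^-7)(5.3)/(2.602e-06) = 0.2159 Ω
Segment 2: A = πr² = π(7.1300e-05 m)² = 1.597e-08 m²
R₂ = (7.14×10^-7)(4.4)/(1.597e-08) = 196.7 Ω
R = R₁ + R₂ = 197 Ω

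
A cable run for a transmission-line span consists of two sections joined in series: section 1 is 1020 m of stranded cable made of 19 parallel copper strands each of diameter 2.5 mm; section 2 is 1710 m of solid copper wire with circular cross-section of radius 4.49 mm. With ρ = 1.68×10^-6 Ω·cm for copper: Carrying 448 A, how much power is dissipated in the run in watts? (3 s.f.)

1.28×10^5 W

ρ = 1.68×10^-6 Ω·cm = 1.68×10^-8 Ω·m
Section 1: A_strand = π(1.2500e-03)² = 4.909e-06 m²; R₁ = ρL/(N·A_s) = (1.68×10^-8)(1020)/(19×4.909e-06) = 0.1837 Ω
Section 2: A = πr² = π(4.4900e-03 m)² = 6.333e-05 m²
R₂ = (1.68×10^-8)(1710)/(6.333e-05) = 0.4536 Ω
R = R₁ + R₂ = 0.6373 Ω
P = I²R = (448)² × 0.6373 = 1.28×10^5 W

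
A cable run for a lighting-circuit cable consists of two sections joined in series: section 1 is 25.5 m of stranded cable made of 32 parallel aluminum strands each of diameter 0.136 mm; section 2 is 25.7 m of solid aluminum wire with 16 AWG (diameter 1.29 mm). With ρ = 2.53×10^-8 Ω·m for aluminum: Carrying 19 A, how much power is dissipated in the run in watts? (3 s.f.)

681 W

Section 1: A_strand = π(6.8000e-05)² = 1.453e-08 m²; R₁ = ρL/(N·A_s) = (2.53×10^-8)(25.5)/(32×1.453e-08) = 1.388 Ω
Section 2: A = π(1.29/2 mm)² = π(6.4500e-04 m)² = 1.307e-06 m²
R₂ = (2.53×10^-8)(25.7)/(1.307e-06) = 0.4975 Ω
R = R₁ + R₂ = 1.885 Ω
P = I²R = (19)² × 1.885 = 681 W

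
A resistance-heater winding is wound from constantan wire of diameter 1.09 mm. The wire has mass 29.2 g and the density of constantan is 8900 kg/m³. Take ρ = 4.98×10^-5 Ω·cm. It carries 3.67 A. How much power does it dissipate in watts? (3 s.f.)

25.3 W

ρ = 4.98×10^-5 Ω·cm = 4.98×10^-7 Ω·m
A = π(d/2)² = π(5.4500e-04 m)² = 9.3313e-07 m²
L = m/(density·A) = 0.0292/(8900×9.3313e-07) = 3.516 m
R = ρL/A = (4.98×10^-7)(3.516)/(9.3313e-07) = 1.876 Ω
P = I²R = (3.67)² × 1.876 = 25.3 W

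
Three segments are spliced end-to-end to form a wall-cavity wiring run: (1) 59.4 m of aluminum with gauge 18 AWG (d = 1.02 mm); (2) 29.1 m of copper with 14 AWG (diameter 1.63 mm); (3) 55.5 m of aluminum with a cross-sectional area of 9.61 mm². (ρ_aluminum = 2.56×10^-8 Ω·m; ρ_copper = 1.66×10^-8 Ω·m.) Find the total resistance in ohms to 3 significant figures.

Seg 1: A = π(1.02/2 mm)² = π(5.1000e-04 m)² = 8.171e-07 m²
R_1 = (2.56×10^-8)(59.4)/(8.171e-07) = 1.861 Ω
Seg 2: A = π(1.63/2 mm)² = π(8.1500e-04 m)² = 2.087e-06 m²
R_2 = (1.66×10^-8)(29.1)/(2.087e-06) = 0.2315 Ω
Seg 3: A = 9.61 mm² = 9.610e-06 m²
R_3 = (2.56×10^-8)(55.5)/(9.610e-06) = 0.1478 Ω
R_total = R_1 + R_2 + R_3 = 2.24 Ω

2.24 Ω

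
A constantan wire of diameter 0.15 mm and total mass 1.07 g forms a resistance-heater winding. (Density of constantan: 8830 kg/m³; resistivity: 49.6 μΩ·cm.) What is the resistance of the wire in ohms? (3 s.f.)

192 Ω

ρ = 49.6 μΩ·cm = 4.96×10^-7 Ω·m
A = π(d/2)² = π(7.5000e-05 m)² = 1.7671e-08 m²
L = m/(density·A) = 0.00107/(8830×1.7671e-08) = 6.857 m
R = ρL/A = (4.96×10^-7)(6.857)/(1.7671e-08) = 192 Ω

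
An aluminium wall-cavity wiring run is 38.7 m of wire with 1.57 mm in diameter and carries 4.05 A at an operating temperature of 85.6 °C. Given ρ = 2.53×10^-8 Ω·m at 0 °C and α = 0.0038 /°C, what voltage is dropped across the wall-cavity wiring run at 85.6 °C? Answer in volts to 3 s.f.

A = π(d/2)² = π(7.8500e-04 m)² = 1.936e-06 m²
R₍0₎ = ρL/A = (2.53×10^-8)(38.7)/(1.936e-06) = 0.5058 Ω
R₍85.6₎ = R₍0₎(1 + αΔT) = 0.5058 × (1 + 0.0038×85.6) = 0.6703 Ω
V = IR = 4.05 × 0.6703 = 2.71 V

2.71 V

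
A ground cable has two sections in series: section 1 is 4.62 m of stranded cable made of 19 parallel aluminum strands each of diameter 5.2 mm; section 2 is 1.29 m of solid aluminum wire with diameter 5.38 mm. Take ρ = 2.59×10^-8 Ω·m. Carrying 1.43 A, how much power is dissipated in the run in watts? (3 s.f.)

0.00361 W

Section 1: A_strand = π(2.6000e-03)² = 2.124e-05 m²; R₁ = ρL/(N·A_s) = (2.59×10^-8)(4.62)/(19×2.124e-05) = 2.965×10^-4 Ω
Section 2: A = π(d/2)² = π(2.6900e-03 m)² = 2.273e-05 m²
R₂ = (2.59×10^-8)(1.29)/(2.273e-05) = 0.00147 Ω
R = R₁ + R₂ = 0.001766 Ω
P = I²R = (1.43)² × 0.001766 = 0.00361 W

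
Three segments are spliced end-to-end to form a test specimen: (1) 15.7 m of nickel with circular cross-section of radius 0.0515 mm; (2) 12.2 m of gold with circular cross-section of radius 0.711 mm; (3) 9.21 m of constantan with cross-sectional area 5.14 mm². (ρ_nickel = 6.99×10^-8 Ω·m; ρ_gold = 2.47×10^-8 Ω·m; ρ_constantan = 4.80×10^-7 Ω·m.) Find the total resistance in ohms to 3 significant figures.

133 Ω

Seg 1: A = πr² = π(5.1500e-05 m)² = 8.332e-09 m²
R_1 = (6.99×10^-8)(15.7)/(8.332e-09) = 131.7 Ω
Seg 2: A = πr² = π(7.1100e-04 m)² = 1.588e-06 m²
R_2 = (2.47×10^-8)(12.2)/(1.588e-06) = 0.1897 Ω
Seg 3: A = 5.14 mm² = 5.140e-06 m²
R_3 = (4.80×10^-7)(9.21)/(5.140e-06) = 0.8601 Ω
R_total = R_1 + R_2 + R_3 = 133 Ω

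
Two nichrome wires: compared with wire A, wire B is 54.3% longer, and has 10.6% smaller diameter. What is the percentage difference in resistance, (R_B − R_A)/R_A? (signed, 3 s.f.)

93.1%

R ∝ L/d², so R_B/R_A = (1 + 54.3/100) × (1 − 10.6/100)⁻²
= 1.543 × 1.251 = 1.931
(R_B − R_A)/R_A = 1.931 − 1 = 93.1%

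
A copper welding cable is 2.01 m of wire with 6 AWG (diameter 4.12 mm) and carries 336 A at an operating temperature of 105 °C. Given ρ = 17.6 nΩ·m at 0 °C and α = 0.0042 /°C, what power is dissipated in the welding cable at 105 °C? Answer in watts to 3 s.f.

432 W

ρ = 17.6 nΩ·m = 1.76×10^-8 Ω·m
A = π(4.12/2 mm)² = π(2.0600e-03 m)² = 1.333e-05 m²
R₍0₎ = ρL/A = (1.76×10^-8)(2.01)/(1.333e-05) = 0.002654 Ω
R₍105₎ = R₍0₎(1 + αΔT) = 0.002654 × (1 + 0.0042×105) = 0.003824 Ω
P = I²R = (336)² × 0.003824 = 432 W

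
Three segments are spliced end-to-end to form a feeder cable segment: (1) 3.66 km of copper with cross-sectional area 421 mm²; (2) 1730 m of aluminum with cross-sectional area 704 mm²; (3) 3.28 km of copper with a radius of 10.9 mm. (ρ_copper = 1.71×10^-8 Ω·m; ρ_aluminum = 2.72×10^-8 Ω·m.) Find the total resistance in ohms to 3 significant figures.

Seg 1: A = 421 mm² = 4.210e-04 m²
R_1 = (1.71×10^-8)(3660)/(4.210e-04) = 0.1487 Ω
Seg 2: A = 704 mm² = 7.040e-04 m²
R_2 = (2.72×10^-8)(1730)/(7.040e-04) = 0.06684 Ω
Seg 3: A = πr² = π(1.0900e-02 m)² = 3.733e-04 m²
R_3 = (1.71×10^-8)(3280)/(3.733e-04) = 0.1503 Ω
R_total = R_1 + R_2 + R_3 = 0.366 Ω

0.366 Ω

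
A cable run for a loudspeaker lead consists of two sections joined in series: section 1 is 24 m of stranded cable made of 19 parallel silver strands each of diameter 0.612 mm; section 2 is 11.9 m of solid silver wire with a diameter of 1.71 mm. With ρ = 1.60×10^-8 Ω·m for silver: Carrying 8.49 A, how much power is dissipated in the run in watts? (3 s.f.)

Section 1: A_strand = π(3.0600e-04)² = 2.942e-07 m²; R₁ = ρL/(N·A_s) = (1.60×10^-8)(24)/(19×2.942e-07) = 0.0687 Ω
Section 2: A = π(d/2)² = π(8.5500e-04 m)² = 2.297e-06 m²
R₂ = (1.60×10^-8)(11.9)/(2.297e-06) = 0.08291 Ω
R = R₁ + R₂ = 0.1516 Ω
P = I²R = (8.49)² × 0.1516 = 10.9 W

10.9 W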